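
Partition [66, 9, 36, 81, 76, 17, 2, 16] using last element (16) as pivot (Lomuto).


Pivot: 16
  9 <= 16: swap -> [9, 66, 36, 81, 76, 17, 2, 16]
  2 <= 16: swap -> [9, 2, 36, 81, 76, 17, 66, 16]
Place pivot at 2: [9, 2, 16, 81, 76, 17, 66, 36]

Partitioned: [9, 2, 16, 81, 76, 17, 66, 36]


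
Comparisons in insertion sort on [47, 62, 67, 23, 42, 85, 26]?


Algorithm: insertion sort
Input: [47, 62, 67, 23, 42, 85, 26]
Sorted: [23, 26, 42, 47, 62, 67, 85]

16


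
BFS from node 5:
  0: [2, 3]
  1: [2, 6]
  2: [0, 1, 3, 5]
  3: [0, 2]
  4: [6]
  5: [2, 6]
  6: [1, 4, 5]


Visit 5, enqueue [2, 6]
Visit 2, enqueue [0, 1, 3]
Visit 6, enqueue [4]
Visit 0, enqueue []
Visit 1, enqueue []
Visit 3, enqueue []
Visit 4, enqueue []

BFS order: [5, 2, 6, 0, 1, 3, 4]


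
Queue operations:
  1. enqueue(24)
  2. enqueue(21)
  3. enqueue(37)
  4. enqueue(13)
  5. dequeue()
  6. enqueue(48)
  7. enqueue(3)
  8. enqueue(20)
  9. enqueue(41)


enqueue(24) -> [24]
enqueue(21) -> [24, 21]
enqueue(37) -> [24, 21, 37]
enqueue(13) -> [24, 21, 37, 13]
dequeue()->24, [21, 37, 13]
enqueue(48) -> [21, 37, 13, 48]
enqueue(3) -> [21, 37, 13, 48, 3]
enqueue(20) -> [21, 37, 13, 48, 3, 20]
enqueue(41) -> [21, 37, 13, 48, 3, 20, 41]

Final queue: [21, 37, 13, 48, 3, 20, 41]


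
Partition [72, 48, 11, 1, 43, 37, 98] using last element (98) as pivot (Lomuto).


Pivot: 98
  72 <= 98: advance i (no swap)
  48 <= 98: advance i (no swap)
  11 <= 98: advance i (no swap)
  1 <= 98: advance i (no swap)
  43 <= 98: advance i (no swap)
  37 <= 98: advance i (no swap)
Place pivot at 6: [72, 48, 11, 1, 43, 37, 98]

Partitioned: [72, 48, 11, 1, 43, 37, 98]


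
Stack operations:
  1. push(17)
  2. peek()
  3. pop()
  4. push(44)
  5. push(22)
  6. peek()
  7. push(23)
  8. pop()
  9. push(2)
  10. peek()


push(17) -> [17]
peek()->17
pop()->17, []
push(44) -> [44]
push(22) -> [44, 22]
peek()->22
push(23) -> [44, 22, 23]
pop()->23, [44, 22]
push(2) -> [44, 22, 2]
peek()->2

Final stack: [44, 22, 2]


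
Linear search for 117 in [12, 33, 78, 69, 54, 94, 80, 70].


i=0: 12!=117
i=1: 33!=117
i=2: 78!=117
i=3: 69!=117
i=4: 54!=117
i=5: 94!=117
i=6: 80!=117
i=7: 70!=117

Not found, 8 comps


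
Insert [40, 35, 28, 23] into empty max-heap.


Insert 40: [40]
Insert 35: [40, 35]
Insert 28: [40, 35, 28]
Insert 23: [40, 35, 28, 23]

Final heap: [40, 35, 28, 23]


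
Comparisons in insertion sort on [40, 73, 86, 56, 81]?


Algorithm: insertion sort
Input: [40, 73, 86, 56, 81]
Sorted: [40, 56, 73, 81, 86]

7


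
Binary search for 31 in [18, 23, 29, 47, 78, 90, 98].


Step 1: lo=0, hi=6, mid=3, val=47
Step 2: lo=0, hi=2, mid=1, val=23
Step 3: lo=2, hi=2, mid=2, val=29

Not found


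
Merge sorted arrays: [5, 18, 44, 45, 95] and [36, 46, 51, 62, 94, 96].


Take 5 from A
Take 18 from A
Take 36 from B
Take 44 from A
Take 45 from A
Take 46 from B
Take 51 from B
Take 62 from B
Take 94 from B
Take 95 from A

Merged: [5, 18, 36, 44, 45, 46, 51, 62, 94, 95, 96]


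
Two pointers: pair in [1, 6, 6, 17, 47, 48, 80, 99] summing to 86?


lo=0(1)+hi=7(99)=100
lo=0(1)+hi=6(80)=81
lo=1(6)+hi=6(80)=86

Yes: 6+80=86


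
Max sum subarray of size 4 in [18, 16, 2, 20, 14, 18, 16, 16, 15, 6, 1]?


[0:4]: 56
[1:5]: 52
[2:6]: 54
[3:7]: 68
[4:8]: 64
[5:9]: 65
[6:10]: 53
[7:11]: 38

Max: 68 at [3:7]


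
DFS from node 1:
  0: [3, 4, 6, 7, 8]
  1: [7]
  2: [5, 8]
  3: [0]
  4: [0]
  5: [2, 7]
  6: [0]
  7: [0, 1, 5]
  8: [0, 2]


Visit 1, push [7]
Visit 7, push [5, 0]
Visit 0, push [8, 6, 4, 3]
Visit 3, push []
Visit 4, push []
Visit 6, push []
Visit 8, push [2]
Visit 2, push [5]
Visit 5, push []

DFS order: [1, 7, 0, 3, 4, 6, 8, 2, 5]


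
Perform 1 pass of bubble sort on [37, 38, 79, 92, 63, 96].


Initial: [37, 38, 79, 92, 63, 96]
Pass 1: [37, 38, 79, 63, 92, 96] (1 swaps)

After 1 pass: [37, 38, 79, 63, 92, 96]


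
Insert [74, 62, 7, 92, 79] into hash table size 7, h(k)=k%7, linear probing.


Insert 74: h=4 -> slot 4
Insert 62: h=6 -> slot 6
Insert 7: h=0 -> slot 0
Insert 92: h=1 -> slot 1
Insert 79: h=2 -> slot 2

Table: [7, 92, 79, None, 74, None, 62]


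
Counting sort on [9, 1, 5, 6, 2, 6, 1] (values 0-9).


Input: [9, 1, 5, 6, 2, 6, 1]
Counts: [0, 2, 1, 0, 0, 1, 2, 0, 0, 1]

Sorted: [1, 1, 2, 5, 6, 6, 9]


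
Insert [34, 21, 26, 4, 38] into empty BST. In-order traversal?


Insert 34: root
Insert 21: L from 34
Insert 26: L from 34 -> R from 21
Insert 4: L from 34 -> L from 21
Insert 38: R from 34

In-order: [4, 21, 26, 34, 38]


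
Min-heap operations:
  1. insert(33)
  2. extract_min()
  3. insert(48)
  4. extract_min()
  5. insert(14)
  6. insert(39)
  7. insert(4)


insert(33) -> [33]
extract_min()->33, []
insert(48) -> [48]
extract_min()->48, []
insert(14) -> [14]
insert(39) -> [14, 39]
insert(4) -> [4, 39, 14]

Final heap: [4, 39, 14]


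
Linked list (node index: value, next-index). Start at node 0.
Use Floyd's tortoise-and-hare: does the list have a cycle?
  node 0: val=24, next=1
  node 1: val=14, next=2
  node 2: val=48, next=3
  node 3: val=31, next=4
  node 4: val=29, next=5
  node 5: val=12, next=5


Floyd's tortoise (slow, +1) and hare (fast, +2):
  init: slow=0, fast=0
  step 1: slow=1, fast=2
  step 2: slow=2, fast=4
  step 3: slow=3, fast=5
  step 4: slow=4, fast=5
  step 5: slow=5, fast=5
  slow == fast at node 5: cycle detected

Cycle: yes


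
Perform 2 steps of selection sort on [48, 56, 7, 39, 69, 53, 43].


Initial: [48, 56, 7, 39, 69, 53, 43]
Step 1: min=7 at 2
  Swap: [7, 56, 48, 39, 69, 53, 43]
Step 2: min=39 at 3
  Swap: [7, 39, 48, 56, 69, 53, 43]

After 2 steps: [7, 39, 48, 56, 69, 53, 43]


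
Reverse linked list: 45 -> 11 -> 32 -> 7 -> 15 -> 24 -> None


Step 1: curr=45, set curr.next=prev(None) | reversed so far: 45
Step 2: curr=11, set curr.next=prev(45) | reversed so far: 11 -> 45
Step 3: curr=32, set curr.next=prev(11) | reversed so far: 32 -> 11 -> 45
Step 4: curr=7, set curr.next=prev(32) | reversed so far: 7 -> 32 -> 11 -> 45
Step 5: curr=15, set curr.next=prev(7) | reversed so far: 15 -> 7 -> 32 -> 11 -> 45
Step 6: curr=24, set curr.next=prev(15) | reversed so far: 24 -> 15 -> 7 -> 32 -> 11 -> 45

24 -> 15 -> 7 -> 32 -> 11 -> 45 -> None


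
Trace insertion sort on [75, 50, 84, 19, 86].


Initial: [75, 50, 84, 19, 86]
Insert 50: [50, 75, 84, 19, 86]
Insert 84: [50, 75, 84, 19, 86]
Insert 19: [19, 50, 75, 84, 86]
Insert 86: [19, 50, 75, 84, 86]

Sorted: [19, 50, 75, 84, 86]


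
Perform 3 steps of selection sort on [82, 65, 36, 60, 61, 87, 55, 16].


Initial: [82, 65, 36, 60, 61, 87, 55, 16]
Step 1: min=16 at 7
  Swap: [16, 65, 36, 60, 61, 87, 55, 82]
Step 2: min=36 at 2
  Swap: [16, 36, 65, 60, 61, 87, 55, 82]
Step 3: min=55 at 6
  Swap: [16, 36, 55, 60, 61, 87, 65, 82]

After 3 steps: [16, 36, 55, 60, 61, 87, 65, 82]


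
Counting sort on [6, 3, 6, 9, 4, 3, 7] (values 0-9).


Input: [6, 3, 6, 9, 4, 3, 7]
Counts: [0, 0, 0, 2, 1, 0, 2, 1, 0, 1]

Sorted: [3, 3, 4, 6, 6, 7, 9]


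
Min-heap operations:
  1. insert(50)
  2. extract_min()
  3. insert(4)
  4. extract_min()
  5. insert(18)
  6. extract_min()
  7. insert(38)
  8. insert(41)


insert(50) -> [50]
extract_min()->50, []
insert(4) -> [4]
extract_min()->4, []
insert(18) -> [18]
extract_min()->18, []
insert(38) -> [38]
insert(41) -> [38, 41]

Final heap: [38, 41]


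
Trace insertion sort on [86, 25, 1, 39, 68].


Initial: [86, 25, 1, 39, 68]
Insert 25: [25, 86, 1, 39, 68]
Insert 1: [1, 25, 86, 39, 68]
Insert 39: [1, 25, 39, 86, 68]
Insert 68: [1, 25, 39, 68, 86]

Sorted: [1, 25, 39, 68, 86]


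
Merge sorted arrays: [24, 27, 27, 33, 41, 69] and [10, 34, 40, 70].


Take 10 from B
Take 24 from A
Take 27 from A
Take 27 from A
Take 33 from A
Take 34 from B
Take 40 from B
Take 41 from A
Take 69 from A

Merged: [10, 24, 27, 27, 33, 34, 40, 41, 69, 70]


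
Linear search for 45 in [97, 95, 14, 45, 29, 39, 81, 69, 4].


i=0: 97!=45
i=1: 95!=45
i=2: 14!=45
i=3: 45==45 found!

Found at 3, 4 comps


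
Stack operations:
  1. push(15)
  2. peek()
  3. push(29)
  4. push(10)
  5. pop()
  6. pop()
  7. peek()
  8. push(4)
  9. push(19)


push(15) -> [15]
peek()->15
push(29) -> [15, 29]
push(10) -> [15, 29, 10]
pop()->10, [15, 29]
pop()->29, [15]
peek()->15
push(4) -> [15, 4]
push(19) -> [15, 4, 19]

Final stack: [15, 4, 19]


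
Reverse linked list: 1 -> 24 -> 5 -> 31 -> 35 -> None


Step 1: curr=1, set curr.next=prev(None) | reversed so far: 1
Step 2: curr=24, set curr.next=prev(1) | reversed so far: 24 -> 1
Step 3: curr=5, set curr.next=prev(24) | reversed so far: 5 -> 24 -> 1
Step 4: curr=31, set curr.next=prev(5) | reversed so far: 31 -> 5 -> 24 -> 1
Step 5: curr=35, set curr.next=prev(31) | reversed so far: 35 -> 31 -> 5 -> 24 -> 1

35 -> 31 -> 5 -> 24 -> 1 -> None


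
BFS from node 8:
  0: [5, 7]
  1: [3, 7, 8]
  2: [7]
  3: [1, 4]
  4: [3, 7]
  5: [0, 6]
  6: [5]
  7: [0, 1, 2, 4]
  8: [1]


Visit 8, enqueue [1]
Visit 1, enqueue [3, 7]
Visit 3, enqueue [4]
Visit 7, enqueue [0, 2]
Visit 4, enqueue []
Visit 0, enqueue [5]
Visit 2, enqueue []
Visit 5, enqueue [6]
Visit 6, enqueue []

BFS order: [8, 1, 3, 7, 4, 0, 2, 5, 6]


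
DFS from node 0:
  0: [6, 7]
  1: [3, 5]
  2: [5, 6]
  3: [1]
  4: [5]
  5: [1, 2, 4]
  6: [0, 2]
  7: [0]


Visit 0, push [7, 6]
Visit 6, push [2]
Visit 2, push [5]
Visit 5, push [4, 1]
Visit 1, push [3]
Visit 3, push []
Visit 4, push []
Visit 7, push []

DFS order: [0, 6, 2, 5, 1, 3, 4, 7]


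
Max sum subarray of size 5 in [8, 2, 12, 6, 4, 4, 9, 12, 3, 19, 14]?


[0:5]: 32
[1:6]: 28
[2:7]: 35
[3:8]: 35
[4:9]: 32
[5:10]: 47
[6:11]: 57

Max: 57 at [6:11]


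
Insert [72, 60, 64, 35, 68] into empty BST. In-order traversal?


Insert 72: root
Insert 60: L from 72
Insert 64: L from 72 -> R from 60
Insert 35: L from 72 -> L from 60
Insert 68: L from 72 -> R from 60 -> R from 64

In-order: [35, 60, 64, 68, 72]


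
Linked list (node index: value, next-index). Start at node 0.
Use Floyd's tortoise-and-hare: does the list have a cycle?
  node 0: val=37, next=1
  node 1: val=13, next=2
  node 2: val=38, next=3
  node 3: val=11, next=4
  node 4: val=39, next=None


Floyd's tortoise (slow, +1) and hare (fast, +2):
  init: slow=0, fast=0
  step 1: slow=1, fast=2
  step 2: slow=2, fast=4
  step 3: fast -> None, no cycle

Cycle: no


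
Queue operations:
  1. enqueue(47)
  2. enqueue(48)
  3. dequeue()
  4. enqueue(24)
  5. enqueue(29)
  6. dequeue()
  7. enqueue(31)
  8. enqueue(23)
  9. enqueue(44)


enqueue(47) -> [47]
enqueue(48) -> [47, 48]
dequeue()->47, [48]
enqueue(24) -> [48, 24]
enqueue(29) -> [48, 24, 29]
dequeue()->48, [24, 29]
enqueue(31) -> [24, 29, 31]
enqueue(23) -> [24, 29, 31, 23]
enqueue(44) -> [24, 29, 31, 23, 44]

Final queue: [24, 29, 31, 23, 44]


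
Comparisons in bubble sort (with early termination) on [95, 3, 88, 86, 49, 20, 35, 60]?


Algorithm: bubble sort (with early termination)
Input: [95, 3, 88, 86, 49, 20, 35, 60]
Sorted: [3, 20, 35, 49, 60, 86, 88, 95]

25


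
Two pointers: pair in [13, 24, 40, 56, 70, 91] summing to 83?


lo=0(13)+hi=5(91)=104
lo=0(13)+hi=4(70)=83

Yes: 13+70=83


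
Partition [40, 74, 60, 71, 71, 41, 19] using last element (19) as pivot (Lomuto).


Pivot: 19
Place pivot at 0: [19, 74, 60, 71, 71, 41, 40]

Partitioned: [19, 74, 60, 71, 71, 41, 40]


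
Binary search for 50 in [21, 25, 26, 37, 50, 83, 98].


Step 1: lo=0, hi=6, mid=3, val=37
Step 2: lo=4, hi=6, mid=5, val=83
Step 3: lo=4, hi=4, mid=4, val=50

Found at index 4


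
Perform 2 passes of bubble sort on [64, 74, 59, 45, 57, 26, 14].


Initial: [64, 74, 59, 45, 57, 26, 14]
Pass 1: [64, 59, 45, 57, 26, 14, 74] (5 swaps)
Pass 2: [59, 45, 57, 26, 14, 64, 74] (5 swaps)

After 2 passes: [59, 45, 57, 26, 14, 64, 74]


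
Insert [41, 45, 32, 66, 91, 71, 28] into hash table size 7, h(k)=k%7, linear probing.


Insert 41: h=6 -> slot 6
Insert 45: h=3 -> slot 3
Insert 32: h=4 -> slot 4
Insert 66: h=3, 2 probes -> slot 5
Insert 91: h=0 -> slot 0
Insert 71: h=1 -> slot 1
Insert 28: h=0, 2 probes -> slot 2

Table: [91, 71, 28, 45, 32, 66, 41]


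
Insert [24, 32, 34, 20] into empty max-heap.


Insert 24: [24]
Insert 32: [32, 24]
Insert 34: [34, 24, 32]
Insert 20: [34, 24, 32, 20]

Final heap: [34, 24, 32, 20]


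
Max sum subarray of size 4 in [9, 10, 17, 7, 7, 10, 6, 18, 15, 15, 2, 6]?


[0:4]: 43
[1:5]: 41
[2:6]: 41
[3:7]: 30
[4:8]: 41
[5:9]: 49
[6:10]: 54
[7:11]: 50
[8:12]: 38

Max: 54 at [6:10]


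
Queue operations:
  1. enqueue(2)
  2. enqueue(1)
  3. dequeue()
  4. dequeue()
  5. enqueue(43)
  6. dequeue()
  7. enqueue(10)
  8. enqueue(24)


enqueue(2) -> [2]
enqueue(1) -> [2, 1]
dequeue()->2, [1]
dequeue()->1, []
enqueue(43) -> [43]
dequeue()->43, []
enqueue(10) -> [10]
enqueue(24) -> [10, 24]

Final queue: [10, 24]


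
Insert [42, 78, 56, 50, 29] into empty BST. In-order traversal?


Insert 42: root
Insert 78: R from 42
Insert 56: R from 42 -> L from 78
Insert 50: R from 42 -> L from 78 -> L from 56
Insert 29: L from 42

In-order: [29, 42, 50, 56, 78]


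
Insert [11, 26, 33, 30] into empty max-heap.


Insert 11: [11]
Insert 26: [26, 11]
Insert 33: [33, 11, 26]
Insert 30: [33, 30, 26, 11]

Final heap: [33, 30, 26, 11]


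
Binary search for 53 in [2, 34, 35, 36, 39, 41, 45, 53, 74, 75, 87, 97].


Step 1: lo=0, hi=11, mid=5, val=41
Step 2: lo=6, hi=11, mid=8, val=74
Step 3: lo=6, hi=7, mid=6, val=45
Step 4: lo=7, hi=7, mid=7, val=53

Found at index 7


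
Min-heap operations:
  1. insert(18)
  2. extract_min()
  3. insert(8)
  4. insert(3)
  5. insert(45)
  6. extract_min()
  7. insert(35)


insert(18) -> [18]
extract_min()->18, []
insert(8) -> [8]
insert(3) -> [3, 8]
insert(45) -> [3, 8, 45]
extract_min()->3, [8, 45]
insert(35) -> [8, 45, 35]

Final heap: [8, 45, 35]


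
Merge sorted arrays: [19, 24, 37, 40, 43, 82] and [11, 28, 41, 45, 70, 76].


Take 11 from B
Take 19 from A
Take 24 from A
Take 28 from B
Take 37 from A
Take 40 from A
Take 41 from B
Take 43 from A
Take 45 from B
Take 70 from B
Take 76 from B

Merged: [11, 19, 24, 28, 37, 40, 41, 43, 45, 70, 76, 82]


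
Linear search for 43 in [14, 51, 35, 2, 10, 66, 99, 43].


i=0: 14!=43
i=1: 51!=43
i=2: 35!=43
i=3: 2!=43
i=4: 10!=43
i=5: 66!=43
i=6: 99!=43
i=7: 43==43 found!

Found at 7, 8 comps


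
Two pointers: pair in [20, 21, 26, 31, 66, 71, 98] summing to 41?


lo=0(20)+hi=6(98)=118
lo=0(20)+hi=5(71)=91
lo=0(20)+hi=4(66)=86
lo=0(20)+hi=3(31)=51
lo=0(20)+hi=2(26)=46
lo=0(20)+hi=1(21)=41

Yes: 20+21=41


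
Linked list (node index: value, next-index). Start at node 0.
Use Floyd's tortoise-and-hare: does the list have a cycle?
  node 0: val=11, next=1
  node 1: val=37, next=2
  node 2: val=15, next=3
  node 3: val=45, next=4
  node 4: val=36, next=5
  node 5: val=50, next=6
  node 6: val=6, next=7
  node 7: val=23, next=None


Floyd's tortoise (slow, +1) and hare (fast, +2):
  init: slow=0, fast=0
  step 1: slow=1, fast=2
  step 2: slow=2, fast=4
  step 3: slow=3, fast=6
  step 4: fast 6->7->None, no cycle

Cycle: no


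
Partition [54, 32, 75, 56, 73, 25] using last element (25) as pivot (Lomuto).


Pivot: 25
Place pivot at 0: [25, 32, 75, 56, 73, 54]

Partitioned: [25, 32, 75, 56, 73, 54]


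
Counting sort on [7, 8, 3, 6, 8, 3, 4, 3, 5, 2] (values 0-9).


Input: [7, 8, 3, 6, 8, 3, 4, 3, 5, 2]
Counts: [0, 0, 1, 3, 1, 1, 1, 1, 2, 0]

Sorted: [2, 3, 3, 3, 4, 5, 6, 7, 8, 8]


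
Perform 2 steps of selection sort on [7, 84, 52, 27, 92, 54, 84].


Initial: [7, 84, 52, 27, 92, 54, 84]
Step 1: min=7 at 0
  Swap: [7, 84, 52, 27, 92, 54, 84]
Step 2: min=27 at 3
  Swap: [7, 27, 52, 84, 92, 54, 84]

After 2 steps: [7, 27, 52, 84, 92, 54, 84]


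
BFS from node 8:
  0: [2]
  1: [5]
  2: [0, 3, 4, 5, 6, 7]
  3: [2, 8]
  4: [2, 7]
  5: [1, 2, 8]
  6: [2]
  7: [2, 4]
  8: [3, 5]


Visit 8, enqueue [3, 5]
Visit 3, enqueue [2]
Visit 5, enqueue [1]
Visit 2, enqueue [0, 4, 6, 7]
Visit 1, enqueue []
Visit 0, enqueue []
Visit 4, enqueue []
Visit 6, enqueue []
Visit 7, enqueue []

BFS order: [8, 3, 5, 2, 1, 0, 4, 6, 7]


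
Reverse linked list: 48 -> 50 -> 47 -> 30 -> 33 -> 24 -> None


Step 1: curr=48, set curr.next=prev(None) | reversed so far: 48
Step 2: curr=50, set curr.next=prev(48) | reversed so far: 50 -> 48
Step 3: curr=47, set curr.next=prev(50) | reversed so far: 47 -> 50 -> 48
Step 4: curr=30, set curr.next=prev(47) | reversed so far: 30 -> 47 -> 50 -> 48
Step 5: curr=33, set curr.next=prev(30) | reversed so far: 33 -> 30 -> 47 -> 50 -> 48
Step 6: curr=24, set curr.next=prev(33) | reversed so far: 24 -> 33 -> 30 -> 47 -> 50 -> 48

24 -> 33 -> 30 -> 47 -> 50 -> 48 -> None


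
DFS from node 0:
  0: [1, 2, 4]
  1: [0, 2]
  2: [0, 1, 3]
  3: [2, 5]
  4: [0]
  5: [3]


Visit 0, push [4, 2, 1]
Visit 1, push [2]
Visit 2, push [3]
Visit 3, push [5]
Visit 5, push []
Visit 4, push []

DFS order: [0, 1, 2, 3, 5, 4]


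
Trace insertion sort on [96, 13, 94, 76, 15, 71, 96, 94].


Initial: [96, 13, 94, 76, 15, 71, 96, 94]
Insert 13: [13, 96, 94, 76, 15, 71, 96, 94]
Insert 94: [13, 94, 96, 76, 15, 71, 96, 94]
Insert 76: [13, 76, 94, 96, 15, 71, 96, 94]
Insert 15: [13, 15, 76, 94, 96, 71, 96, 94]
Insert 71: [13, 15, 71, 76, 94, 96, 96, 94]
Insert 96: [13, 15, 71, 76, 94, 96, 96, 94]
Insert 94: [13, 15, 71, 76, 94, 94, 96, 96]

Sorted: [13, 15, 71, 76, 94, 94, 96, 96]


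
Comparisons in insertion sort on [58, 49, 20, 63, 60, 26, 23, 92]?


Algorithm: insertion sort
Input: [58, 49, 20, 63, 60, 26, 23, 92]
Sorted: [20, 23, 26, 49, 58, 60, 63, 92]

18


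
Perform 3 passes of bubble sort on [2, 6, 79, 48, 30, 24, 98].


Initial: [2, 6, 79, 48, 30, 24, 98]
Pass 1: [2, 6, 48, 30, 24, 79, 98] (3 swaps)
Pass 2: [2, 6, 30, 24, 48, 79, 98] (2 swaps)
Pass 3: [2, 6, 24, 30, 48, 79, 98] (1 swaps)

After 3 passes: [2, 6, 24, 30, 48, 79, 98]


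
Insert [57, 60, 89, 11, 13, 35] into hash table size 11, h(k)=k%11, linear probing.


Insert 57: h=2 -> slot 2
Insert 60: h=5 -> slot 5
Insert 89: h=1 -> slot 1
Insert 11: h=0 -> slot 0
Insert 13: h=2, 1 probes -> slot 3
Insert 35: h=2, 2 probes -> slot 4

Table: [11, 89, 57, 13, 35, 60, None, None, None, None, None]


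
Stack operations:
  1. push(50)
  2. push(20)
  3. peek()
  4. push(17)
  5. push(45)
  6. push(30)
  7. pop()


push(50) -> [50]
push(20) -> [50, 20]
peek()->20
push(17) -> [50, 20, 17]
push(45) -> [50, 20, 17, 45]
push(30) -> [50, 20, 17, 45, 30]
pop()->30, [50, 20, 17, 45]

Final stack: [50, 20, 17, 45]


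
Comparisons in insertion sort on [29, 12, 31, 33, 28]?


Algorithm: insertion sort
Input: [29, 12, 31, 33, 28]
Sorted: [12, 28, 29, 31, 33]

7


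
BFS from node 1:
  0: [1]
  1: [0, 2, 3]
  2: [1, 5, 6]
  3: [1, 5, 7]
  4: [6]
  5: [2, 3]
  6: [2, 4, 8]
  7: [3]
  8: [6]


Visit 1, enqueue [0, 2, 3]
Visit 0, enqueue []
Visit 2, enqueue [5, 6]
Visit 3, enqueue [7]
Visit 5, enqueue []
Visit 6, enqueue [4, 8]
Visit 7, enqueue []
Visit 4, enqueue []
Visit 8, enqueue []

BFS order: [1, 0, 2, 3, 5, 6, 7, 4, 8]


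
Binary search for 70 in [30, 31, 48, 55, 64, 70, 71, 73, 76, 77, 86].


Step 1: lo=0, hi=10, mid=5, val=70

Found at index 5


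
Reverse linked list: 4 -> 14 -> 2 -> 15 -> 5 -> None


Step 1: curr=4, set curr.next=prev(None) | reversed so far: 4
Step 2: curr=14, set curr.next=prev(4) | reversed so far: 14 -> 4
Step 3: curr=2, set curr.next=prev(14) | reversed so far: 2 -> 14 -> 4
Step 4: curr=15, set curr.next=prev(2) | reversed so far: 15 -> 2 -> 14 -> 4
Step 5: curr=5, set curr.next=prev(15) | reversed so far: 5 -> 15 -> 2 -> 14 -> 4

5 -> 15 -> 2 -> 14 -> 4 -> None


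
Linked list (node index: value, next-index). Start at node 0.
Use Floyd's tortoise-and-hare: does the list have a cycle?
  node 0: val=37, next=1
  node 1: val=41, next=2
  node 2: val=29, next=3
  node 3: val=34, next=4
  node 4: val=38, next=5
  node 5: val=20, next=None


Floyd's tortoise (slow, +1) and hare (fast, +2):
  init: slow=0, fast=0
  step 1: slow=1, fast=2
  step 2: slow=2, fast=4
  step 3: fast 4->5->None, no cycle

Cycle: no


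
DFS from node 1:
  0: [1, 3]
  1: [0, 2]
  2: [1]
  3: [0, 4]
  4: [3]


Visit 1, push [2, 0]
Visit 0, push [3]
Visit 3, push [4]
Visit 4, push []
Visit 2, push []

DFS order: [1, 0, 3, 4, 2]


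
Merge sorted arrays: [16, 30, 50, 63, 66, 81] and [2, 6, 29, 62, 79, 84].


Take 2 from B
Take 6 from B
Take 16 from A
Take 29 from B
Take 30 from A
Take 50 from A
Take 62 from B
Take 63 from A
Take 66 from A
Take 79 from B
Take 81 from A

Merged: [2, 6, 16, 29, 30, 50, 62, 63, 66, 79, 81, 84]


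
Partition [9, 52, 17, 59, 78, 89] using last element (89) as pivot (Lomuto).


Pivot: 89
  9 <= 89: advance i (no swap)
  52 <= 89: advance i (no swap)
  17 <= 89: advance i (no swap)
  59 <= 89: advance i (no swap)
  78 <= 89: advance i (no swap)
Place pivot at 5: [9, 52, 17, 59, 78, 89]

Partitioned: [9, 52, 17, 59, 78, 89]


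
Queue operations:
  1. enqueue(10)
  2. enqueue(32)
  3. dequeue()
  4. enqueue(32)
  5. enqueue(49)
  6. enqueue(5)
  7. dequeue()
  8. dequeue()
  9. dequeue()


enqueue(10) -> [10]
enqueue(32) -> [10, 32]
dequeue()->10, [32]
enqueue(32) -> [32, 32]
enqueue(49) -> [32, 32, 49]
enqueue(5) -> [32, 32, 49, 5]
dequeue()->32, [32, 49, 5]
dequeue()->32, [49, 5]
dequeue()->49, [5]

Final queue: [5]


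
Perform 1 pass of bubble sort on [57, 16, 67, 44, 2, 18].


Initial: [57, 16, 67, 44, 2, 18]
Pass 1: [16, 57, 44, 2, 18, 67] (4 swaps)

After 1 pass: [16, 57, 44, 2, 18, 67]


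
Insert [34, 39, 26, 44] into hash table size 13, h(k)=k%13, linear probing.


Insert 34: h=8 -> slot 8
Insert 39: h=0 -> slot 0
Insert 26: h=0, 1 probes -> slot 1
Insert 44: h=5 -> slot 5

Table: [39, 26, None, None, None, 44, None, None, 34, None, None, None, None]


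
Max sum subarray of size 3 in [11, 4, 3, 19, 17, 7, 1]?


[0:3]: 18
[1:4]: 26
[2:5]: 39
[3:6]: 43
[4:7]: 25

Max: 43 at [3:6]


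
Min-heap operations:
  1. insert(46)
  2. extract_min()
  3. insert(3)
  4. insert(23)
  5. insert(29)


insert(46) -> [46]
extract_min()->46, []
insert(3) -> [3]
insert(23) -> [3, 23]
insert(29) -> [3, 23, 29]

Final heap: [3, 23, 29]


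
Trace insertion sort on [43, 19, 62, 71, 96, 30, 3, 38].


Initial: [43, 19, 62, 71, 96, 30, 3, 38]
Insert 19: [19, 43, 62, 71, 96, 30, 3, 38]
Insert 62: [19, 43, 62, 71, 96, 30, 3, 38]
Insert 71: [19, 43, 62, 71, 96, 30, 3, 38]
Insert 96: [19, 43, 62, 71, 96, 30, 3, 38]
Insert 30: [19, 30, 43, 62, 71, 96, 3, 38]
Insert 3: [3, 19, 30, 43, 62, 71, 96, 38]
Insert 38: [3, 19, 30, 38, 43, 62, 71, 96]

Sorted: [3, 19, 30, 38, 43, 62, 71, 96]


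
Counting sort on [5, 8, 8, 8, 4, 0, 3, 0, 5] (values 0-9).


Input: [5, 8, 8, 8, 4, 0, 3, 0, 5]
Counts: [2, 0, 0, 1, 1, 2, 0, 0, 3, 0]

Sorted: [0, 0, 3, 4, 5, 5, 8, 8, 8]


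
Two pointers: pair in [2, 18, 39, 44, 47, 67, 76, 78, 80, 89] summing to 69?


lo=0(2)+hi=9(89)=91
lo=0(2)+hi=8(80)=82
lo=0(2)+hi=7(78)=80
lo=0(2)+hi=6(76)=78
lo=0(2)+hi=5(67)=69

Yes: 2+67=69


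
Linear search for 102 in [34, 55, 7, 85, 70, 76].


i=0: 34!=102
i=1: 55!=102
i=2: 7!=102
i=3: 85!=102
i=4: 70!=102
i=5: 76!=102

Not found, 6 comps


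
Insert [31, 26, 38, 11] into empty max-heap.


Insert 31: [31]
Insert 26: [31, 26]
Insert 38: [38, 26, 31]
Insert 11: [38, 26, 31, 11]

Final heap: [38, 26, 31, 11]


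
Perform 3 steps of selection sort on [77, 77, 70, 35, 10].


Initial: [77, 77, 70, 35, 10]
Step 1: min=10 at 4
  Swap: [10, 77, 70, 35, 77]
Step 2: min=35 at 3
  Swap: [10, 35, 70, 77, 77]
Step 3: min=70 at 2
  Swap: [10, 35, 70, 77, 77]

After 3 steps: [10, 35, 70, 77, 77]


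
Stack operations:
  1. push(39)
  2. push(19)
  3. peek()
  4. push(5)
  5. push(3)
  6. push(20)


push(39) -> [39]
push(19) -> [39, 19]
peek()->19
push(5) -> [39, 19, 5]
push(3) -> [39, 19, 5, 3]
push(20) -> [39, 19, 5, 3, 20]

Final stack: [39, 19, 5, 3, 20]


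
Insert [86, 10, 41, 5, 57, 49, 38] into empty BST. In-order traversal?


Insert 86: root
Insert 10: L from 86
Insert 41: L from 86 -> R from 10
Insert 5: L from 86 -> L from 10
Insert 57: L from 86 -> R from 10 -> R from 41
Insert 49: L from 86 -> R from 10 -> R from 41 -> L from 57
Insert 38: L from 86 -> R from 10 -> L from 41

In-order: [5, 10, 38, 41, 49, 57, 86]


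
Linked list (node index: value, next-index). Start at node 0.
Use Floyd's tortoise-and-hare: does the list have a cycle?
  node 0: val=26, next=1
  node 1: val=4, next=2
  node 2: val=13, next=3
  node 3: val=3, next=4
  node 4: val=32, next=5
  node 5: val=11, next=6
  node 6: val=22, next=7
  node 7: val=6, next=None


Floyd's tortoise (slow, +1) and hare (fast, +2):
  init: slow=0, fast=0
  step 1: slow=1, fast=2
  step 2: slow=2, fast=4
  step 3: slow=3, fast=6
  step 4: fast 6->7->None, no cycle

Cycle: no


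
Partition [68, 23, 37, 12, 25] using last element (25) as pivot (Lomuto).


Pivot: 25
  23 <= 25: swap -> [23, 68, 37, 12, 25]
  12 <= 25: swap -> [23, 12, 37, 68, 25]
Place pivot at 2: [23, 12, 25, 68, 37]

Partitioned: [23, 12, 25, 68, 37]


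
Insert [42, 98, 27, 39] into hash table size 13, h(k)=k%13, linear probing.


Insert 42: h=3 -> slot 3
Insert 98: h=7 -> slot 7
Insert 27: h=1 -> slot 1
Insert 39: h=0 -> slot 0

Table: [39, 27, None, 42, None, None, None, 98, None, None, None, None, None]


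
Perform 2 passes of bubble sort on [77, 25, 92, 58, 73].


Initial: [77, 25, 92, 58, 73]
Pass 1: [25, 77, 58, 73, 92] (3 swaps)
Pass 2: [25, 58, 73, 77, 92] (2 swaps)

After 2 passes: [25, 58, 73, 77, 92]


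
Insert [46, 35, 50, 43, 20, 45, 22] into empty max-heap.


Insert 46: [46]
Insert 35: [46, 35]
Insert 50: [50, 35, 46]
Insert 43: [50, 43, 46, 35]
Insert 20: [50, 43, 46, 35, 20]
Insert 45: [50, 43, 46, 35, 20, 45]
Insert 22: [50, 43, 46, 35, 20, 45, 22]

Final heap: [50, 43, 46, 35, 20, 45, 22]


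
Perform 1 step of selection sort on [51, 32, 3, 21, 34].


Initial: [51, 32, 3, 21, 34]
Step 1: min=3 at 2
  Swap: [3, 32, 51, 21, 34]

After 1 step: [3, 32, 51, 21, 34]


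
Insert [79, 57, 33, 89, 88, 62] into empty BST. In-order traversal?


Insert 79: root
Insert 57: L from 79
Insert 33: L from 79 -> L from 57
Insert 89: R from 79
Insert 88: R from 79 -> L from 89
Insert 62: L from 79 -> R from 57

In-order: [33, 57, 62, 79, 88, 89]


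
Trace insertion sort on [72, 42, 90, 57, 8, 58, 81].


Initial: [72, 42, 90, 57, 8, 58, 81]
Insert 42: [42, 72, 90, 57, 8, 58, 81]
Insert 90: [42, 72, 90, 57, 8, 58, 81]
Insert 57: [42, 57, 72, 90, 8, 58, 81]
Insert 8: [8, 42, 57, 72, 90, 58, 81]
Insert 58: [8, 42, 57, 58, 72, 90, 81]
Insert 81: [8, 42, 57, 58, 72, 81, 90]

Sorted: [8, 42, 57, 58, 72, 81, 90]


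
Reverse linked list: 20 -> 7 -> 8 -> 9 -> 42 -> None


Step 1: curr=20, set curr.next=prev(None) | reversed so far: 20
Step 2: curr=7, set curr.next=prev(20) | reversed so far: 7 -> 20
Step 3: curr=8, set curr.next=prev(7) | reversed so far: 8 -> 7 -> 20
Step 4: curr=9, set curr.next=prev(8) | reversed so far: 9 -> 8 -> 7 -> 20
Step 5: curr=42, set curr.next=prev(9) | reversed so far: 42 -> 9 -> 8 -> 7 -> 20

42 -> 9 -> 8 -> 7 -> 20 -> None


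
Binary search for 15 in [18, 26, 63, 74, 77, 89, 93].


Step 1: lo=0, hi=6, mid=3, val=74
Step 2: lo=0, hi=2, mid=1, val=26
Step 3: lo=0, hi=0, mid=0, val=18

Not found


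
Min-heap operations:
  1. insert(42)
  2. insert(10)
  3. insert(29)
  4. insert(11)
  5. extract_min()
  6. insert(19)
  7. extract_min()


insert(42) -> [42]
insert(10) -> [10, 42]
insert(29) -> [10, 42, 29]
insert(11) -> [10, 11, 29, 42]
extract_min()->10, [11, 42, 29]
insert(19) -> [11, 19, 29, 42]
extract_min()->11, [19, 42, 29]

Final heap: [19, 42, 29]


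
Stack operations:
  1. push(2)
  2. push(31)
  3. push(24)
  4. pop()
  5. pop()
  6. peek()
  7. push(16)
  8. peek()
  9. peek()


push(2) -> [2]
push(31) -> [2, 31]
push(24) -> [2, 31, 24]
pop()->24, [2, 31]
pop()->31, [2]
peek()->2
push(16) -> [2, 16]
peek()->16
peek()->16

Final stack: [2, 16]


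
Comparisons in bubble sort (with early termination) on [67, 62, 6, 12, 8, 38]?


Algorithm: bubble sort (with early termination)
Input: [67, 62, 6, 12, 8, 38]
Sorted: [6, 8, 12, 38, 62, 67]

14


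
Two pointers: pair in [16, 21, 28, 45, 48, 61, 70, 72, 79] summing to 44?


lo=0(16)+hi=8(79)=95
lo=0(16)+hi=7(72)=88
lo=0(16)+hi=6(70)=86
lo=0(16)+hi=5(61)=77
lo=0(16)+hi=4(48)=64
lo=0(16)+hi=3(45)=61
lo=0(16)+hi=2(28)=44

Yes: 16+28=44


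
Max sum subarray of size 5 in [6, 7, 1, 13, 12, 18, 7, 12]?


[0:5]: 39
[1:6]: 51
[2:7]: 51
[3:8]: 62

Max: 62 at [3:8]


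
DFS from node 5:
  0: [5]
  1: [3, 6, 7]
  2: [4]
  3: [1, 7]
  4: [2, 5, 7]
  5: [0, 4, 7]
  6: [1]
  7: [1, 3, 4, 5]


Visit 5, push [7, 4, 0]
Visit 0, push []
Visit 4, push [7, 2]
Visit 2, push []
Visit 7, push [3, 1]
Visit 1, push [6, 3]
Visit 3, push []
Visit 6, push []

DFS order: [5, 0, 4, 2, 7, 1, 3, 6]


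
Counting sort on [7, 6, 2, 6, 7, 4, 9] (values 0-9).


Input: [7, 6, 2, 6, 7, 4, 9]
Counts: [0, 0, 1, 0, 1, 0, 2, 2, 0, 1]

Sorted: [2, 4, 6, 6, 7, 7, 9]


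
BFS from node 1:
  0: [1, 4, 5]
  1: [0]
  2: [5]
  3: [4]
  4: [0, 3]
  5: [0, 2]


Visit 1, enqueue [0]
Visit 0, enqueue [4, 5]
Visit 4, enqueue [3]
Visit 5, enqueue [2]
Visit 3, enqueue []
Visit 2, enqueue []

BFS order: [1, 0, 4, 5, 3, 2]


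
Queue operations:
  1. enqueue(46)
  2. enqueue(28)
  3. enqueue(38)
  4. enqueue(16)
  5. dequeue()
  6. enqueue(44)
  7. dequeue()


enqueue(46) -> [46]
enqueue(28) -> [46, 28]
enqueue(38) -> [46, 28, 38]
enqueue(16) -> [46, 28, 38, 16]
dequeue()->46, [28, 38, 16]
enqueue(44) -> [28, 38, 16, 44]
dequeue()->28, [38, 16, 44]

Final queue: [38, 16, 44]


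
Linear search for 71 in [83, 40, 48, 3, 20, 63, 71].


i=0: 83!=71
i=1: 40!=71
i=2: 48!=71
i=3: 3!=71
i=4: 20!=71
i=5: 63!=71
i=6: 71==71 found!

Found at 6, 7 comps


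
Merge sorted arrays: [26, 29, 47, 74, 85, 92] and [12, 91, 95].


Take 12 from B
Take 26 from A
Take 29 from A
Take 47 from A
Take 74 from A
Take 85 from A
Take 91 from B
Take 92 from A

Merged: [12, 26, 29, 47, 74, 85, 91, 92, 95]


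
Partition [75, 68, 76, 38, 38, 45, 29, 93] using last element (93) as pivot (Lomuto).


Pivot: 93
  75 <= 93: advance i (no swap)
  68 <= 93: advance i (no swap)
  76 <= 93: advance i (no swap)
  38 <= 93: advance i (no swap)
  38 <= 93: advance i (no swap)
  45 <= 93: advance i (no swap)
  29 <= 93: advance i (no swap)
Place pivot at 7: [75, 68, 76, 38, 38, 45, 29, 93]

Partitioned: [75, 68, 76, 38, 38, 45, 29, 93]


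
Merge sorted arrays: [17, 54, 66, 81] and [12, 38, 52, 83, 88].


Take 12 from B
Take 17 from A
Take 38 from B
Take 52 from B
Take 54 from A
Take 66 from A
Take 81 from A

Merged: [12, 17, 38, 52, 54, 66, 81, 83, 88]


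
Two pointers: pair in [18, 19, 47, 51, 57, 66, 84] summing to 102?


lo=0(18)+hi=6(84)=102

Yes: 18+84=102


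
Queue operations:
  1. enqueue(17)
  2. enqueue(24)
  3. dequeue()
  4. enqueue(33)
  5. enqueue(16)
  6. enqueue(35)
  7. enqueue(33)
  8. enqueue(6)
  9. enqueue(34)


enqueue(17) -> [17]
enqueue(24) -> [17, 24]
dequeue()->17, [24]
enqueue(33) -> [24, 33]
enqueue(16) -> [24, 33, 16]
enqueue(35) -> [24, 33, 16, 35]
enqueue(33) -> [24, 33, 16, 35, 33]
enqueue(6) -> [24, 33, 16, 35, 33, 6]
enqueue(34) -> [24, 33, 16, 35, 33, 6, 34]

Final queue: [24, 33, 16, 35, 33, 6, 34]


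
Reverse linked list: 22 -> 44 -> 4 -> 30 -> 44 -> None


Step 1: curr=22, set curr.next=prev(None) | reversed so far: 22
Step 2: curr=44, set curr.next=prev(22) | reversed so far: 44 -> 22
Step 3: curr=4, set curr.next=prev(44) | reversed so far: 4 -> 44 -> 22
Step 4: curr=30, set curr.next=prev(4) | reversed so far: 30 -> 4 -> 44 -> 22
Step 5: curr=44, set curr.next=prev(30) | reversed so far: 44 -> 30 -> 4 -> 44 -> 22

44 -> 30 -> 4 -> 44 -> 22 -> None


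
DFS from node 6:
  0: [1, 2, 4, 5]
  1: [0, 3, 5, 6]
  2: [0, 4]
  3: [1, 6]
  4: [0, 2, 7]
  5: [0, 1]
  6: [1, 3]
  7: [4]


Visit 6, push [3, 1]
Visit 1, push [5, 3, 0]
Visit 0, push [5, 4, 2]
Visit 2, push [4]
Visit 4, push [7]
Visit 7, push []
Visit 5, push []
Visit 3, push []

DFS order: [6, 1, 0, 2, 4, 7, 5, 3]


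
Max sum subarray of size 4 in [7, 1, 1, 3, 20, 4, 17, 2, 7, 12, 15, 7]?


[0:4]: 12
[1:5]: 25
[2:6]: 28
[3:7]: 44
[4:8]: 43
[5:9]: 30
[6:10]: 38
[7:11]: 36
[8:12]: 41

Max: 44 at [3:7]


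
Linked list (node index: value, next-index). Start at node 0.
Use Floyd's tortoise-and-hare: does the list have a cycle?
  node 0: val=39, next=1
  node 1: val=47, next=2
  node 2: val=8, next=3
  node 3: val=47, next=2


Floyd's tortoise (slow, +1) and hare (fast, +2):
  init: slow=0, fast=0
  step 1: slow=1, fast=2
  step 2: slow=2, fast=2
  slow == fast at node 2: cycle detected

Cycle: yes


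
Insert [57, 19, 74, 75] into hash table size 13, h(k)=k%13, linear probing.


Insert 57: h=5 -> slot 5
Insert 19: h=6 -> slot 6
Insert 74: h=9 -> slot 9
Insert 75: h=10 -> slot 10

Table: [None, None, None, None, None, 57, 19, None, None, 74, 75, None, None]


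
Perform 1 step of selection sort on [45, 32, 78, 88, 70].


Initial: [45, 32, 78, 88, 70]
Step 1: min=32 at 1
  Swap: [32, 45, 78, 88, 70]

After 1 step: [32, 45, 78, 88, 70]


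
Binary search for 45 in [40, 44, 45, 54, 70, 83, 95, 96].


Step 1: lo=0, hi=7, mid=3, val=54
Step 2: lo=0, hi=2, mid=1, val=44
Step 3: lo=2, hi=2, mid=2, val=45

Found at index 2


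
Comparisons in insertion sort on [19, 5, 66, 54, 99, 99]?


Algorithm: insertion sort
Input: [19, 5, 66, 54, 99, 99]
Sorted: [5, 19, 54, 66, 99, 99]

6


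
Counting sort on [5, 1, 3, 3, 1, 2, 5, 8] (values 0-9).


Input: [5, 1, 3, 3, 1, 2, 5, 8]
Counts: [0, 2, 1, 2, 0, 2, 0, 0, 1, 0]

Sorted: [1, 1, 2, 3, 3, 5, 5, 8]


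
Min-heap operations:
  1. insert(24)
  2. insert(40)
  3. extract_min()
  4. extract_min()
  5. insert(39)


insert(24) -> [24]
insert(40) -> [24, 40]
extract_min()->24, [40]
extract_min()->40, []
insert(39) -> [39]

Final heap: [39]


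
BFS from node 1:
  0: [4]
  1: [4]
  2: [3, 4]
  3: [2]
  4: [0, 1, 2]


Visit 1, enqueue [4]
Visit 4, enqueue [0, 2]
Visit 0, enqueue []
Visit 2, enqueue [3]
Visit 3, enqueue []

BFS order: [1, 4, 0, 2, 3]


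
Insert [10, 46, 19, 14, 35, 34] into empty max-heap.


Insert 10: [10]
Insert 46: [46, 10]
Insert 19: [46, 10, 19]
Insert 14: [46, 14, 19, 10]
Insert 35: [46, 35, 19, 10, 14]
Insert 34: [46, 35, 34, 10, 14, 19]

Final heap: [46, 35, 34, 10, 14, 19]


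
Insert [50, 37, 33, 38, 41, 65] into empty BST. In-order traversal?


Insert 50: root
Insert 37: L from 50
Insert 33: L from 50 -> L from 37
Insert 38: L from 50 -> R from 37
Insert 41: L from 50 -> R from 37 -> R from 38
Insert 65: R from 50

In-order: [33, 37, 38, 41, 50, 65]


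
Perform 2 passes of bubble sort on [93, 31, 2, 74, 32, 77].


Initial: [93, 31, 2, 74, 32, 77]
Pass 1: [31, 2, 74, 32, 77, 93] (5 swaps)
Pass 2: [2, 31, 32, 74, 77, 93] (2 swaps)

After 2 passes: [2, 31, 32, 74, 77, 93]


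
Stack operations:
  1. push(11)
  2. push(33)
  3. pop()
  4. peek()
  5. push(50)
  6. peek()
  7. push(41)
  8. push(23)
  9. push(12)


push(11) -> [11]
push(33) -> [11, 33]
pop()->33, [11]
peek()->11
push(50) -> [11, 50]
peek()->50
push(41) -> [11, 50, 41]
push(23) -> [11, 50, 41, 23]
push(12) -> [11, 50, 41, 23, 12]

Final stack: [11, 50, 41, 23, 12]


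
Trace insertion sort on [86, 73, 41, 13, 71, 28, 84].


Initial: [86, 73, 41, 13, 71, 28, 84]
Insert 73: [73, 86, 41, 13, 71, 28, 84]
Insert 41: [41, 73, 86, 13, 71, 28, 84]
Insert 13: [13, 41, 73, 86, 71, 28, 84]
Insert 71: [13, 41, 71, 73, 86, 28, 84]
Insert 28: [13, 28, 41, 71, 73, 86, 84]
Insert 84: [13, 28, 41, 71, 73, 84, 86]

Sorted: [13, 28, 41, 71, 73, 84, 86]


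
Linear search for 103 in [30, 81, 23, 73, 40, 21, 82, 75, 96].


i=0: 30!=103
i=1: 81!=103
i=2: 23!=103
i=3: 73!=103
i=4: 40!=103
i=5: 21!=103
i=6: 82!=103
i=7: 75!=103
i=8: 96!=103

Not found, 9 comps


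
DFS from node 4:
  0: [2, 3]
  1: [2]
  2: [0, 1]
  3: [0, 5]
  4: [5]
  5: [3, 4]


Visit 4, push [5]
Visit 5, push [3]
Visit 3, push [0]
Visit 0, push [2]
Visit 2, push [1]
Visit 1, push []

DFS order: [4, 5, 3, 0, 2, 1]


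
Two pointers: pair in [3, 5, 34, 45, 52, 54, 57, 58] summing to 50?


lo=0(3)+hi=7(58)=61
lo=0(3)+hi=6(57)=60
lo=0(3)+hi=5(54)=57
lo=0(3)+hi=4(52)=55
lo=0(3)+hi=3(45)=48
lo=1(5)+hi=3(45)=50

Yes: 5+45=50


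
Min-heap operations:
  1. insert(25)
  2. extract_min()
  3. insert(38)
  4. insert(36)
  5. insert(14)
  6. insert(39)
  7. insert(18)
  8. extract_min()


insert(25) -> [25]
extract_min()->25, []
insert(38) -> [38]
insert(36) -> [36, 38]
insert(14) -> [14, 38, 36]
insert(39) -> [14, 38, 36, 39]
insert(18) -> [14, 18, 36, 39, 38]
extract_min()->14, [18, 38, 36, 39]

Final heap: [18, 38, 36, 39]


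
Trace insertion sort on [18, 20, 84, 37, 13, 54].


Initial: [18, 20, 84, 37, 13, 54]
Insert 20: [18, 20, 84, 37, 13, 54]
Insert 84: [18, 20, 84, 37, 13, 54]
Insert 37: [18, 20, 37, 84, 13, 54]
Insert 13: [13, 18, 20, 37, 84, 54]
Insert 54: [13, 18, 20, 37, 54, 84]

Sorted: [13, 18, 20, 37, 54, 84]


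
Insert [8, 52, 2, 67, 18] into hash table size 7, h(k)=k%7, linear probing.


Insert 8: h=1 -> slot 1
Insert 52: h=3 -> slot 3
Insert 2: h=2 -> slot 2
Insert 67: h=4 -> slot 4
Insert 18: h=4, 1 probes -> slot 5

Table: [None, 8, 2, 52, 67, 18, None]


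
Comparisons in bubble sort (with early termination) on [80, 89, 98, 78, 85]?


Algorithm: bubble sort (with early termination)
Input: [80, 89, 98, 78, 85]
Sorted: [78, 80, 85, 89, 98]

10


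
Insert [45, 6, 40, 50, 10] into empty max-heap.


Insert 45: [45]
Insert 6: [45, 6]
Insert 40: [45, 6, 40]
Insert 50: [50, 45, 40, 6]
Insert 10: [50, 45, 40, 6, 10]

Final heap: [50, 45, 40, 6, 10]


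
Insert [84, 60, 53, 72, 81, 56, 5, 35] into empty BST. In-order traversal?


Insert 84: root
Insert 60: L from 84
Insert 53: L from 84 -> L from 60
Insert 72: L from 84 -> R from 60
Insert 81: L from 84 -> R from 60 -> R from 72
Insert 56: L from 84 -> L from 60 -> R from 53
Insert 5: L from 84 -> L from 60 -> L from 53
Insert 35: L from 84 -> L from 60 -> L from 53 -> R from 5

In-order: [5, 35, 53, 56, 60, 72, 81, 84]


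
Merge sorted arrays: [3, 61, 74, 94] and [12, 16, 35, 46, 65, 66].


Take 3 from A
Take 12 from B
Take 16 from B
Take 35 from B
Take 46 from B
Take 61 from A
Take 65 from B
Take 66 from B

Merged: [3, 12, 16, 35, 46, 61, 65, 66, 74, 94]


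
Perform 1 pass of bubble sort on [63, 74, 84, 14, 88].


Initial: [63, 74, 84, 14, 88]
Pass 1: [63, 74, 14, 84, 88] (1 swaps)

After 1 pass: [63, 74, 14, 84, 88]


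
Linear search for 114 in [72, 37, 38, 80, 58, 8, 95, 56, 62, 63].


i=0: 72!=114
i=1: 37!=114
i=2: 38!=114
i=3: 80!=114
i=4: 58!=114
i=5: 8!=114
i=6: 95!=114
i=7: 56!=114
i=8: 62!=114
i=9: 63!=114

Not found, 10 comps


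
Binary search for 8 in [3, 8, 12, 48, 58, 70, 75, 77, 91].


Step 1: lo=0, hi=8, mid=4, val=58
Step 2: lo=0, hi=3, mid=1, val=8

Found at index 1


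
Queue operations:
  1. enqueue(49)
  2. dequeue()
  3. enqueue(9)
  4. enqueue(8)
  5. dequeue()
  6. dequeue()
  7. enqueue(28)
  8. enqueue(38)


enqueue(49) -> [49]
dequeue()->49, []
enqueue(9) -> [9]
enqueue(8) -> [9, 8]
dequeue()->9, [8]
dequeue()->8, []
enqueue(28) -> [28]
enqueue(38) -> [28, 38]

Final queue: [28, 38]


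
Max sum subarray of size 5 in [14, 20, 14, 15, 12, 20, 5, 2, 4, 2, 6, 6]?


[0:5]: 75
[1:6]: 81
[2:7]: 66
[3:8]: 54
[4:9]: 43
[5:10]: 33
[6:11]: 19
[7:12]: 20

Max: 81 at [1:6]


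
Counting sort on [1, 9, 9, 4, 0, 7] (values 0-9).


Input: [1, 9, 9, 4, 0, 7]
Counts: [1, 1, 0, 0, 1, 0, 0, 1, 0, 2]

Sorted: [0, 1, 4, 7, 9, 9]


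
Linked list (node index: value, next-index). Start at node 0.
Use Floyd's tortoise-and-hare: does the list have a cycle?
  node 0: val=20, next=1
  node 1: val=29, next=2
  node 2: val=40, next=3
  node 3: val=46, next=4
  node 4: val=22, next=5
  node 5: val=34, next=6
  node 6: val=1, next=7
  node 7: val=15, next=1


Floyd's tortoise (slow, +1) and hare (fast, +2):
  init: slow=0, fast=0
  step 1: slow=1, fast=2
  step 2: slow=2, fast=4
  step 3: slow=3, fast=6
  step 4: slow=4, fast=1
  step 5: slow=5, fast=3
  step 6: slow=6, fast=5
  step 7: slow=7, fast=7
  slow == fast at node 7: cycle detected

Cycle: yes
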